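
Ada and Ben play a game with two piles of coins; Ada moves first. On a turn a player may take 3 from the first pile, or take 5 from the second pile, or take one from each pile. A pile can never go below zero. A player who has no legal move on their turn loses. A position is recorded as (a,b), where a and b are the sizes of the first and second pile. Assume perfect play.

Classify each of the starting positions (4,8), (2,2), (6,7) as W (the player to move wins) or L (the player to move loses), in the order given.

Compute win/loss labels from the base case upward. A position with no move is L. Any other position is W if it can reach an L in one move, else L.
No move ever increases a pile, so every position that can arise here has a ≤ 6 and b ≤ 8; it is enough to label the cells with 0 ≤ a ≤ 6 and 0 ≤ b ≤ 8.
Every move lowers a or b (never raises either), so fill the grid row by row in increasing a, and left to right within a row: each cell's successors are then already labelled.
      b=0  b=1  b=2  b=3  b=4  b=5  b=6  b=7  b=8
a=0:    L    L    L    L    L    W    W    W    W
a=1:    L    W    W    W    W    W    L    L    L
a=2:    L    W    L    L    L    W    L    W    W
a=3:    W    W    W    W    W    W    L    W    L
a=4:    W    L    L    L    L    L    W    W    W
a=5:    W    L    W    W    W    W    W    L    L
a=6:    L    L    W    L    L    W    W    L    W
Cells with no legal move (terminal, hence L): (0,0), (0,1), (0,2), (0,3), (0,4), (1,0), (2,0).
The remaining L cells, each justified by listing all of its moves:
(1,6): L (options (1,1)(W), (0,5)(W) are all W)
(1,7): L (options (1,2)(W), (0,6)(W) are all W)
(1,8): L (options (1,3)(W), (0,7)(W) are all W)
(2,2): L (sole option (1,1)(W) is W)
(2,3): L (sole option (1,2)(W) is W)
(2,4): L (sole option (1,3)(W) is W)
(2,6): L (options (2,1)(W), (1,5)(W) are all W)
(3,6): L (options (0,6)(W), (3,1)(W), (2,5)(W) are all W)
(3,8): L (options (0,8)(W), (3,3)(W), (2,7)(W) are all W)
(4,1): L (options (1,1)(W), (3,0)(W) are all W)
(4,2): L (options (1,2)(W), (3,1)(W) are all W)
(4,3): L (options (1,3)(W), (3,2)(W) are all W)
(4,4): L (options (1,4)(W), (3,3)(W) are all W)
(4,5): L (options (1,5)(W), (4,0)(W), (3,4)(W) are all W)
(5,1): L (options (2,1)(W), (4,0)(W) are all W)
(5,7): L (options (2,7)(W), (5,2)(W), (4,6)(W) are all W)
(5,8): L (options (2,8)(W), (5,3)(W), (4,7)(W) are all W)
(6,0): L (sole option (3,0)(W) is W)
(6,1): L (options (3,1)(W), (5,0)(W) are all W)
(6,3): L (options (3,3)(W), (5,2)(W) are all W)
(6,4): L (options (3,4)(W), (5,3)(W) are all W)
(6,7): L (options (3,7)(W), (6,2)(W), (5,6)(W) are all W)
Every other cell has at least one move into one of the L cells above, so it is W.
(4,8): the move to (1,8) reaches an L cell, so W
(2,2): one of the L cells justified above, so L
(6,7): one of the L cells justified above, so L

(4,8): W, (2,2): L, (6,7): L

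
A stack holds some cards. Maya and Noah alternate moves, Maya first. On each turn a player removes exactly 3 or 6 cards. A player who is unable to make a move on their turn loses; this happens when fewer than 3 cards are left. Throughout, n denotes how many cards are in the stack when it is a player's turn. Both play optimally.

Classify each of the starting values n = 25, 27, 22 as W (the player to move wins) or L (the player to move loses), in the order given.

Positions with no move are L. A position that does have a move is losing for the player to move precisely when every available move leads to a winning position for the opponent. Fill in the labels:
n=0: no move → L
n=1: no move → L
n=2: no move → L
n=3: can move to 0, which is L ⇒ W
n=4: can move to 1, which is L ⇒ W
n=5: can move to 2, which is L ⇒ W
n=6: can move to 0, which is L ⇒ W
n=7: can move to 1, which is L ⇒ W
n=8: can move to 2, which is L ⇒ W
n=9: moves to 6(W), 3(W); every one is W ⇒ L
n=10: moves to 7(W), 4(W); every one is W ⇒ L
n=11: moves to 8(W), 5(W); every one is W ⇒ L
n=12: can move to 9, which is L ⇒ W
n=13: can move to 10, which is L ⇒ W
n=14: can move to 11, which is L ⇒ W
n=15: can move to 9, which is L ⇒ W
n=16: can move to 10, which is L ⇒ W
n=17: can move to 11, which is L ⇒ W
n=18: moves to 15(W), 12(W); every one is W ⇒ L
n=19: moves to 16(W), 13(W); every one is W ⇒ L
n=20: moves to 17(W), 14(W); every one is W ⇒ L
n=21: can move to 18, which is L ⇒ W
n=22: can move to 19, which is L ⇒ W
n=23: can move to 20, which is L ⇒ W
n=24: can move to 18, which is L ⇒ W
n=25: can move to 19, which is L ⇒ W
n=26: can move to 20, which is L ⇒ W
n=27: moves to 24(W), 21(W); every one is W ⇒ L

25: W, 27: L, 22: W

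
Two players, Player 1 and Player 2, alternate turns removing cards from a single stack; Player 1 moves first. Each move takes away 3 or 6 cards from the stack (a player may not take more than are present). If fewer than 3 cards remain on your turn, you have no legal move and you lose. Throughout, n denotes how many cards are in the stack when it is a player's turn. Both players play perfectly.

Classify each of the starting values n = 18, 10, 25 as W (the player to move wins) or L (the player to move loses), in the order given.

Label each position W (a win for the player to move) or L (a loss). A position with no legal move is L; any other position is W exactly when some move reaches an L, and L when every move reaches a W.
n=0: no move → L
n=1: no move → L
n=2: no move → L
n=3: can move to 0, which is L ⇒ W
n=4: can move to 1, which is L ⇒ W
n=5: can move to 2, which is L ⇒ W
n=6: can move to 0, which is L ⇒ W
n=7: can move to 1, which is L ⇒ W
n=8: can move to 2, which is L ⇒ W
n=9: moves to 6(W), 3(W); every one is W ⇒ L
n=10: moves to 7(W), 4(W); every one is W ⇒ L
n=11: moves to 8(W), 5(W); every one is W ⇒ L
n=12: can move to 9, which is L ⇒ W
n=13: can move to 10, which is L ⇒ W
n=14: can move to 11, which is L ⇒ W
n=15: can move to 9, which is L ⇒ W
n=16: can move to 10, which is L ⇒ W
n=17: can move to 11, which is L ⇒ W
n=18: moves to 15(W), 12(W); every one is W ⇒ L
n=19: moves to 16(W), 13(W); every one is W ⇒ L
n=20: moves to 17(W), 14(W); every one is W ⇒ L
n=21: can move to 18, which is L ⇒ W
n=22: can move to 19, which is L ⇒ W
n=23: can move to 20, which is L ⇒ W
n=24: can move to 18, which is L ⇒ W
n=25: can move to 19, which is L ⇒ W

18: L, 10: L, 25: W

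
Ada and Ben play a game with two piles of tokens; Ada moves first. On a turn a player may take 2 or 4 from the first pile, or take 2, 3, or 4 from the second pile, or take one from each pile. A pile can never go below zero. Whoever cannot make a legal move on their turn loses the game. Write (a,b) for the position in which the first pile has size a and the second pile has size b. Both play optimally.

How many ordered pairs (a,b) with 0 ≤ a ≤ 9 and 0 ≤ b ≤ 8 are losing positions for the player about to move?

32

Work bottom-up. With no move the player to move loses. Otherwise the position is W if at least one move leads to an L position for the opponent, and L if every move leads to a W.
Every move lowers a or b (never raises either), so fill the grid row by row in increasing a, and left to right within a row: each cell's successors are then already labelled.
      b=0  b=1  b=2  b=3  b=4  b=5  b=6  b=7  b=8
a=0:    L    L    W    W    W    W    L    L    W
a=1:    L    W    W    W    W    L    L    W    W
a=2:    W    W    L    L    W    W    W    W    L
a=3:    W    L    L    W    W    W    W    L    L
a=4:    W    W    W    W    L    L    W    W    W
a=5:    W    W    W    L    L    W    W    W    W
a=6:    L    L    W    W    W    W    L    L    W
a=7:    L    W    W    W    W    L    L    W    W
a=8:    W    W    L    L    W    W    W    W    L
a=9:    W    L    L    W    W    W    W    L    L
Cells with no legal move (terminal, hence L): (0,0), (0,1), (1,0).
The remaining L cells, each justified by listing all of its moves:
(0,6): moves to (0,4)(W), (0,3)(W), (0,2)(W); every one is W ⇒ L
(0,7): moves to (0,5)(W), (0,4)(W), (0,3)(W); every one is W ⇒ L
(1,5): moves to (1,3)(W), (1,2)(W), (1,1)(W), (0,4)(W); every one is W ⇒ L
(1,6): moves to (1,4)(W), (1,3)(W), (1,2)(W), (0,5)(W); every one is W ⇒ L
(2,2): moves to (0,2)(W), (2,0)(W), (1,1)(W); every one is W ⇒ L
(2,3): moves to (0,3)(W), (2,1)(W), (2,0)(W), (1,2)(W); every one is W ⇒ L
(2,8): moves to (0,8)(W), (2,6)(W), (2,5)(W), (2,4)(W), (1,7)(W); every one is W ⇒ L
(3,1): moves to (1,1)(W), (2,0)(W); every one is W ⇒ L
(3,2): moves to (1,2)(W), (3,0)(W), (2,1)(W); every one is W ⇒ L
(3,7): moves to (1,7)(W), (3,5)(W), (3,4)(W), (3,3)(W), (2,6)(W); every one is W ⇒ L
(3,8): moves to (1,8)(W), (3,6)(W), (3,5)(W), (3,4)(W), (2,7)(W); every one is W ⇒ L
(4,4): moves to (2,4)(W), (0,4)(W), (4,2)(W), (4,1)(W), (4,0)(W), (3,3)(W); every one is W ⇒ L
(4,5): moves to (2,5)(W), (0,5)(W), (4,3)(W), (4,2)(W), (4,1)(W), (3,4)(W); every one is W ⇒ L
(5,3): moves to (3,3)(W), (1,3)(W), (5,1)(W), (5,0)(W), (4,2)(W); every one is W ⇒ L
(5,4): moves to (3,4)(W), (1,4)(W), (5,2)(W), (5,1)(W), (5,0)(W), (4,3)(W); every one is W ⇒ L
(6,0): moves to (4,0)(W), (2,0)(W); every one is W ⇒ L
(6,1): moves to (4,1)(W), (2,1)(W), (5,0)(W); every one is W ⇒ L
(6,6): moves to (4,6)(W), (2,6)(W), (6,4)(W), (6,3)(W), (6,2)(W), (5,5)(W); every one is W ⇒ L
(6,7): moves to (4,7)(W), (2,7)(W), (6,5)(W), (6,4)(W), (6,3)(W), (5,6)(W); every one is W ⇒ L
(7,0): moves to (5,0)(W), (3,0)(W); every one is W ⇒ L
(7,5): moves to (5,5)(W), (3,5)(W), (7,3)(W), (7,2)(W), (7,1)(W), (6,4)(W); every one is W ⇒ L
(7,6): moves to (5,6)(W), (3,6)(W), (7,4)(W), (7,3)(W), (7,2)(W), (6,5)(W); every one is W ⇒ L
(8,2): moves to (6,2)(W), (4,2)(W), (8,0)(W), (7,1)(W); every one is W ⇒ L
(8,3): moves to (6,3)(W), (4,3)(W), (8,1)(W), (8,0)(W), (7,2)(W); every one is W ⇒ L
(8,8): moves to (6,8)(W), (4,8)(W), (8,6)(W), (8,5)(W), (8,4)(W), (7,7)(W); every one is W ⇒ L
(9,1): moves to (7,1)(W), (5,1)(W), (8,0)(W); every one is W ⇒ L
(9,2): moves to (7,2)(W), (5,2)(W), (9,0)(W), (8,1)(W); every one is W ⇒ L
(9,7): moves to (7,7)(W), (5,7)(W), (9,5)(W), (9,4)(W), (9,3)(W), (8,6)(W); every one is W ⇒ L
(9,8): moves to (7,8)(W), (5,8)(W), (9,6)(W), (9,5)(W), (9,4)(W), (8,7)(W); every one is W ⇒ L
Every other cell has at least one move into one of the L cells above, so it is W.
L cells per row: a=0: 4, a=1: 3, a=2: 3, a=3: 4, a=4: 2, a=5: 2, a=6: 4, a=7: 3, a=8: 3, a=9: 4; total 32.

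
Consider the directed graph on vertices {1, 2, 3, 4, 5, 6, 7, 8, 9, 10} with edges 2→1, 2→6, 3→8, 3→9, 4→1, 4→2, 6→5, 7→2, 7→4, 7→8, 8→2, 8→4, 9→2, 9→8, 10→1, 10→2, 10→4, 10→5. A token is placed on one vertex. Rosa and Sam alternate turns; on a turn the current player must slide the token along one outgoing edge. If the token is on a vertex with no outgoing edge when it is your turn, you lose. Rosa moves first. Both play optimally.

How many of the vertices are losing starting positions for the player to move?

Label each position W (a win for the player to move) or L (a loss). A position with no legal move is L; any other position is W exactly when some move reaches an L, and L when every move reaches a W.
Every edge goes from a vertex to one that appears earlier in the order 5, 1, 6, 2, 4, 10, 8, 9, 7, 3, so processing vertices in that order labels each vertex after all of its successors.
5: no outgoing edge → L
1: no outgoing edge → L
6: →5(L), so W
2: →1(L), so W
4: →1(L), so W
10: →1(L), so W
8: →4(W), 2(W) — all W, so L
9: →8(L), so W
7: →8(L), so W
3: →8(L), so W
The L vertices are 1, 5, 8; that is 3 in all.

3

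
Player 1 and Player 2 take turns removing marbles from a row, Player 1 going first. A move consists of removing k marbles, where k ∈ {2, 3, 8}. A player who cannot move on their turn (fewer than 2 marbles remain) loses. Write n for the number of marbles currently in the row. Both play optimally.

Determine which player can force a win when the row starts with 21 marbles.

Player 2 wins.

Compute win/loss labels from the base case upward. A position with no move is L. Any other position is W if it can reach an L in one move, else L.
n=0: no move → L
n=1: no move → L
n=2: can move to 0, which is L ⇒ W
n=3: can move to 1, which is L ⇒ W
n=4: can move to 1, which is L ⇒ W
n=5: moves to 3(W), 2(W); every one is W ⇒ L
n=6: moves to 4(W), 3(W); every one is W ⇒ L
n=7: can move to 5, which is L ⇒ W
n=8: can move to 6, which is L ⇒ W
n=9: can move to 6, which is L ⇒ W
n=10: moves to 8(W), 7(W), 2(W); every one is W ⇒ L
n=11: moves to 9(W), 8(W), 3(W); every one is W ⇒ L
n=12: can move to 10, which is L ⇒ W
n=13: can move to 11, which is L ⇒ W
n=14: can move to 11, which is L ⇒ W
n=15: moves to 13(W), 12(W), 7(W); every one is W ⇒ L
n=16: moves to 14(W), 13(W), 8(W); every one is W ⇒ L
n=17: can move to 15, which is L ⇒ W
n=18: can move to 16, which is L ⇒ W
n=19: can move to 16, which is L ⇒ W
n=20: moves to 18(W), 17(W), 12(W); every one is W ⇒ L
n=21: moves to 19(W), 18(W), 13(W); every one is W ⇒ L
The starting position 21 is L: whatever Player 1 does, the opponent receives a W position.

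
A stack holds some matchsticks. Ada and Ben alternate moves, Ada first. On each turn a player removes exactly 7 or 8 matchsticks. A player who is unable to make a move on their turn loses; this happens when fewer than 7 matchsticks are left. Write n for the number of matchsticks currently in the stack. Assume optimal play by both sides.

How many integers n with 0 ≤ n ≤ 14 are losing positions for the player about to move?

7

Label each position W (a win for the player to move) or L (a loss). A position with no legal move is L; any other position is W exactly when some move reaches an L, and L when every move reaches a W.
n=0: no move → L
n=1: no move → L
n=2: no move → L
n=3: no move → L
n=4: no move → L
n=5: no move → L
n=6: no move → L
n=7: can move to 0, which is L ⇒ W
n=8: can move to 1, which is L ⇒ W
n=9: can move to 2, which is L ⇒ W
n=10: can move to 3, which is L ⇒ W
n=11: can move to 4, which is L ⇒ W
n=12: can move to 5, which is L ⇒ W
n=13: can move to 6, which is L ⇒ W
n=14: can move to 6, which is L ⇒ W
L entries with 0 ≤ n ≤ 14: n = 0, 1, 2, 3, 4, 5, 6; that makes 7.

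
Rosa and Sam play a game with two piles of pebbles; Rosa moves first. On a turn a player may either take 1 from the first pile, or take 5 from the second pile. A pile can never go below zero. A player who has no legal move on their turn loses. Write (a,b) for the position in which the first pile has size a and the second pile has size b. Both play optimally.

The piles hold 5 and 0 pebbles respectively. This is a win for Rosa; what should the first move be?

Compute win/loss labels from the base case upward. A position with no move is L. Any other position is W if it can reach an L in one move, else L.
No move ever increases a pile, so every position that can arise here has a ≤ 5 and b ≤ 0; it is enough to label the cells with 0 ≤ a ≤ 5 and 0 ≤ b ≤ 0.
Every move lowers a or b (never raises either), so fill the grid row by row in increasing a, and left to right within a row: each cell's successors are then already labelled.
      b=0
a=0:    L
a=1:    W
a=2:    L
a=3:    W
a=4:    L
a=5:    W
Cells with no legal move (terminal, hence L): (0,0).
The remaining L cells, each justified by listing all of its moves:
(2,0): only reaches (1,0)(W), which is W → L
(4,0): only reaches (3,0)(W), which is W → L
Every other cell has at least one move into one of the L cells above, so it is W.
From (5,0), the L positions reachable in one move are: (4,0).

Move to (4,0).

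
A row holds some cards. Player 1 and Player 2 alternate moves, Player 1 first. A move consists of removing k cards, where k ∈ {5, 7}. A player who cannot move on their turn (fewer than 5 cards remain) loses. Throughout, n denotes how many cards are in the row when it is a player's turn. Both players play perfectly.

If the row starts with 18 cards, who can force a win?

Positions with no move are L. A position that does have a move is losing for the player to move precisely when every available move leads to a winning position for the opponent. Fill in the labels:
n=0: no move → L
n=1: no move → L
n=2: no move → L
n=3: no move → L
n=4: no move → L
n=5: reaches L-position 0 → W
n=6: reaches L-position 1 → W
n=7: reaches L-position 2 → W
n=8: reaches L-position 3 → W
n=9: reaches L-position 4 → W
n=10: reaches L-position 3 → W
n=11: reaches L-position 4 → W
n=12: only reaches 7(W), 5(W), all W → L
n=13: only reaches 8(W), 6(W), all W → L
n=14: only reaches 9(W), 7(W), all W → L
n=15: only reaches 10(W), 8(W), all W → L
n=16: only reaches 11(W), 9(W), all W → L
n=17: reaches L-position 12 → W
n=18: reaches L-position 13 → W
The starting position 18 is W: Player 1 should remove 5, leaving 13, handing over an L position.

Player 1 wins.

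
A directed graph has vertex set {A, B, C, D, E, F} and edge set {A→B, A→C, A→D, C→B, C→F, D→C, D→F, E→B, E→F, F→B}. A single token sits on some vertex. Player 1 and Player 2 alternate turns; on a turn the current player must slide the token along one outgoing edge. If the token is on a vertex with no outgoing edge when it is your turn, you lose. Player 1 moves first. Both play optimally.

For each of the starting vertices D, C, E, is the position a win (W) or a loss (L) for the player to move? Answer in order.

Label each position W (a win for the player to move) or L (a loss). A position with no legal move is L; any other position is W exactly when some move reaches an L, and L when every move reaches a W.
Every edge goes from a vertex to one that appears earlier in the order B, F, C, D, A, E, so processing vertices in that order labels each vertex after all of its successors.
B: no outgoing edge → L
F: W (go to B, an L position)
C: W (go to B, an L position)
D: L (options C(W), F(W) are all W)
A: W (go to D, an L position)
E: W (go to B, an L position)

D: L, C: W, E: W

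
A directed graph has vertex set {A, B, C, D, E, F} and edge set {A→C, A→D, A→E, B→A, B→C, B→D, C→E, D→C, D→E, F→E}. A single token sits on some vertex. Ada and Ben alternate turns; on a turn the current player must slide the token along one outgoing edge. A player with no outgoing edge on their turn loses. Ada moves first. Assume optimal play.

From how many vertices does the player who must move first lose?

2

Work bottom-up. With no move the player to move loses. Otherwise the position is W if at least one move leads to an L position for the opponent, and L if every move leads to a W.
Every edge goes from a vertex to one that appears earlier in the order E, C, D, A, B, F, so processing vertices in that order labels each vertex after all of its successors.
E: no outgoing edge → L
C: can move to E, which is L ⇒ W
D: can move to E, which is L ⇒ W
A: can move to E, which is L ⇒ W
B: moves to A(W), D(W), C(W); every one is W ⇒ L
F: can move to E, which is L ⇒ W
The L vertices are B, E; that is 2 in all.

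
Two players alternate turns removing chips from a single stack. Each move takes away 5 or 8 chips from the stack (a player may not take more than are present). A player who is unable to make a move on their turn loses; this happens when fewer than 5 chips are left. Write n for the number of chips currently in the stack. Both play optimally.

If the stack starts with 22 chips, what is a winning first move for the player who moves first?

Remove 5, leaving 17.

Work bottom-up. With no move the player to move loses. Otherwise the position is W if at least one move leads to an L position for the opponent, and L if every move leads to a W.
n=0: no move → L
n=1: no move → L
n=2: no move → L
n=3: no move → L
n=4: no move → L
n=5: can move to 0, which is L ⇒ W
n=6: can move to 1, which is L ⇒ W
n=7: can move to 2, which is L ⇒ W
n=8: can move to 3, which is L ⇒ W
n=9: can move to 4, which is L ⇒ W
n=10: can move to 2, which is L ⇒ W
n=11: can move to 3, which is L ⇒ W
n=12: can move to 4, which is L ⇒ W
n=13: moves to 8(W), 5(W); every one is W ⇒ L
n=14: moves to 9(W), 6(W); every one is W ⇒ L
n=15: moves to 10(W), 7(W); every one is W ⇒ L
n=16: moves to 11(W), 8(W); every one is W ⇒ L
n=17: moves to 12(W), 9(W); every one is W ⇒ L
n=18: can move to 13, which is L ⇒ W
n=19: can move to 14, which is L ⇒ W
n=20: can move to 15, which is L ⇒ W
n=21: can move to 16, which is L ⇒ W
n=22: can move to 17, which is L ⇒ W
From 22, the L positions reachable in one move are: 17, 14. Any move reaching one of these is winning.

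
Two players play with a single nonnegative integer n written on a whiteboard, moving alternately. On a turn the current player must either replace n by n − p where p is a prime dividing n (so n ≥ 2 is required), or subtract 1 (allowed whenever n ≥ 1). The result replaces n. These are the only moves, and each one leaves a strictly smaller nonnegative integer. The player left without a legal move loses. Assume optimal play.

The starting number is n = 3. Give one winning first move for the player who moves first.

Move to 0.

Classify positions by backward induction: terminal positions (no move available) are L. From any other position, the mover wins iff some move reaches an L.
n=0: no move → L
n=1: →0(L), so W
n=2: →0(L), so W
n=3: →0(L), so W
From 3, the L positions reachable in one move are: 0.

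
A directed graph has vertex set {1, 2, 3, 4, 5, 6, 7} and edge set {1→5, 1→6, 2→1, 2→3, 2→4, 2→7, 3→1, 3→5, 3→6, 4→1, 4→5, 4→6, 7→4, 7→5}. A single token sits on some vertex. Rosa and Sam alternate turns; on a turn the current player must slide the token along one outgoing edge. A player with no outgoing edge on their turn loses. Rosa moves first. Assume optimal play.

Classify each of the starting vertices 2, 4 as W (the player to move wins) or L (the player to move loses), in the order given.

Build the W/L table. Terminal = L. A non-terminal position is W if it has a move to some L; otherwise it is L.
Every edge goes from a vertex to one that appears earlier in the order 6, 5, 1, 4, 7, 3, 2, so processing vertices in that order labels each vertex after all of its successors.
6: no outgoing edge → L
5: no outgoing edge → L
1: reaches L-position 5 → W
4: reaches L-position 5 → W
7: reaches L-position 5 → W
3: reaches L-position 5 → W
2: only reaches 3(W), 7(W), 4(W), 1(W), all W → L

2: L, 4: W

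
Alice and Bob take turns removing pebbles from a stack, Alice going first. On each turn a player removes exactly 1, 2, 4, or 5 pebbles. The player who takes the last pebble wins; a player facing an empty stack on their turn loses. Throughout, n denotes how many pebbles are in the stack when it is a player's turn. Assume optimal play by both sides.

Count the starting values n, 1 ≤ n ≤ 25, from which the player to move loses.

Build the W/L table. Terminal = L. A non-terminal position is W if it has a move to some L; otherwise it is L.
n=0: no move → L
n=1: can move to 0, which is L ⇒ W
n=2: can move to 0, which is L ⇒ W
n=3: moves to 2(W), 1(W); every one is W ⇒ L
n=4: can move to 3, which is L ⇒ W
n=5: can move to 3, which is L ⇒ W
n=6: moves to 5(W), 4(W), 2(W), 1(W); every one is W ⇒ L
n=7: can move to 6, which is L ⇒ W
n=8: can move to 6, which is L ⇒ W
n=9: moves to 8(W), 7(W), 5(W), 4(W); every one is W ⇒ L
n=10: can move to 9, which is L ⇒ W
n=11: can move to 9, which is L ⇒ W
n=12: moves to 11(W), 10(W), 8(W), 7(W); every one is W ⇒ L
n=13: can move to 12, which is L ⇒ W
n=14: can move to 12, which is L ⇒ W
n=15: moves to 14(W), 13(W), 11(W), 10(W); every one is W ⇒ L
n=16: can move to 15, which is L ⇒ W
n=17: can move to 15, which is L ⇒ W
n=18: moves to 17(W), 16(W), 14(W), 13(W); every one is W ⇒ L
n=19: can move to 18, which is L ⇒ W
n=20: can move to 18, which is L ⇒ W
n=21: moves to 20(W), 19(W), 17(W), 16(W); every one is W ⇒ L
n=22: can move to 21, which is L ⇒ W
n=23: can move to 21, which is L ⇒ W
n=24: moves to 23(W), 22(W), 20(W), 19(W); every one is W ⇒ L
n=25: can move to 24, which is L ⇒ W
L entries with 1 ≤ n ≤ 25 (n=0 is outside the asked range and is not counted): n = 3, 6, 9, 12, 15, 18, 21, 24; that makes 8.

8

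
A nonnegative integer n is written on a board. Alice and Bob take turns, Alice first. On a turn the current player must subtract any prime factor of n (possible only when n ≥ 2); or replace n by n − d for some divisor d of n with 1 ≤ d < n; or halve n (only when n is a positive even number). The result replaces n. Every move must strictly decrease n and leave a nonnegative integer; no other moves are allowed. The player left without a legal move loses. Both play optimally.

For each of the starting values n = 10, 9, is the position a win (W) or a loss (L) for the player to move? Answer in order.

Compute win/loss labels from the base case upward. A position with no move is L. Any other position is W if it can reach an L in one move, else L.
n=0: no move → L
n=1: no move → L
n=2: W (go to 0, an L position)
n=3: W (go to 0, an L position)
n=4: L (options 2(W), 3(W) are all W)
n=5: W (go to 0, an L position)
n=6: W (go to 4, an L position)
n=7: W (go to 0, an L position)
n=8: W (go to 4, an L position)
n=9: L (options 6(W), 8(W) are all W)
n=10: W (go to 9, an L position)

10: W, 9: L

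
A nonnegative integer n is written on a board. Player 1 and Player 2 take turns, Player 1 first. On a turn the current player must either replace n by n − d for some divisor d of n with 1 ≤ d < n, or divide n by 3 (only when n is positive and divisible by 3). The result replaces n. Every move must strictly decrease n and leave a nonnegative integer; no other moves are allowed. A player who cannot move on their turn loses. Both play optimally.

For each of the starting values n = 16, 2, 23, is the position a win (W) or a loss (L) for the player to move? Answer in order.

Compute win/loss labels from the base case upward. A position with no move is L. Any other position is W if it can reach an L in one move, else L.
n=0: no move → L
n=1: no move → L
n=2: →1(L), so W
n=3: →1(L), so W
n=4: →2(W), 3(W) — all W, so L
n=5: →4(L), so W
n=6: →4(L), so W
n=7: →6(W) only, which is W, so L
n=8: →4(L), so W
n=9: →3(W), 6(W), 8(W) — all W, so L
n=10: →9(L), so W
n=11: →10(W) only, which is W, so L
n=12: →4(L), so W
n=13: →12(W) only, which is W, so L
n=14: →7(L), so W
n=15: →5(W), 10(W), 12(W), 14(W) — all W, so L
n=16: →15(L), so W
n=17: →16(W) only, which is W, so L
n=18: →9(L), so W
n=19: →18(W) only, which is W, so L
n=20: →15(L), so W
n=21: →7(L), so W
n=22: →11(L), so W
n=23: →22(W) only, which is W, so L

16: W, 2: W, 23: L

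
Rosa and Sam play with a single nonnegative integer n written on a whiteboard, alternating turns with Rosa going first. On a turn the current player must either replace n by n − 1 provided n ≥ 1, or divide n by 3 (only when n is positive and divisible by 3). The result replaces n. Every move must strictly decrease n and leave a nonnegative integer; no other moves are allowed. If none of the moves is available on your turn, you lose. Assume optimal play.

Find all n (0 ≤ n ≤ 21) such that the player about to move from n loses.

0, 2, 4, 7, 9, 11, 13, 15, 17, 19

Build the W/L table. Terminal = L. A non-terminal position is W if it has a move to some L; otherwise it is L.
n=0: no move → L
n=1: W (go to 0, an L position)
n=2: L (sole option 1(W) is W)
n=3: W (go to 2, an L position)
n=4: L (sole option 3(W) is W)
n=5: W (go to 4, an L position)
n=6: W (go to 2, an L position)
n=7: L (sole option 6(W) is W)
n=8: W (go to 7, an L position)
n=9: L (options 3(W), 8(W) are all W)
n=10: W (go to 9, an L position)
n=11: L (sole option 10(W) is W)
n=12: W (go to 4, an L position)
n=13: L (sole option 12(W) is W)
n=14: W (go to 13, an L position)
n=15: L (options 5(W), 14(W) are all W)
n=16: W (go to 15, an L position)
n=17: L (sole option 16(W) is W)
n=18: W (go to 17, an L position)
n=19: L (sole option 18(W) is W)
n=20: W (go to 19, an L position)
n=21: W (go to 7, an L position)
Reading off the rows marked L gives the requested list; there are 10 such values of n.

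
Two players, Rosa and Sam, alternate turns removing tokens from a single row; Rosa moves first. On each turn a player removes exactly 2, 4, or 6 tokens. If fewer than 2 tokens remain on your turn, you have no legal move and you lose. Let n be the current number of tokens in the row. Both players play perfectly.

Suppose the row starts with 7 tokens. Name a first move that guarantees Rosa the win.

Use the standard recursion: the mover loses at a terminal position; elsewhere, the mover wins exactly when some move hands the opponent an L position.
n=0: no move → L
n=1: no move → L
n=2: W (go to 0, an L position)
n=3: W (go to 1, an L position)
n=4: W (go to 0, an L position)
n=5: W (go to 1, an L position)
n=6: W (go to 0, an L position)
n=7: W (go to 1, an L position)
From 7, the L positions reachable in one move are: 1.

Remove 6, leaving 1.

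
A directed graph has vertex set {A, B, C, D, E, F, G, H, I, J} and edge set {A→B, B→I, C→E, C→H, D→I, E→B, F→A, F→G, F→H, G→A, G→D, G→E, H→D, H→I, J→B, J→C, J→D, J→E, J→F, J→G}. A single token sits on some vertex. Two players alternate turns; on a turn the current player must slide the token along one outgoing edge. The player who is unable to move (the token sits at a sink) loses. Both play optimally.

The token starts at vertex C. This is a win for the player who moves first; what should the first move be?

Build the W/L table. Terminal = L. A non-terminal position is W if it has a move to some L; otherwise it is L.
Every edge goes from a vertex to one that appears earlier in the order I, D, B, A, H, E, G, C, F, J, so processing vertices in that order labels each vertex after all of its successors.
I: no outgoing edge → L
D: reaches L-position I → W
B: reaches L-position I → W
A: only reaches B(W), which is W → L
H: reaches L-position I → W
E: only reaches B(W), which is W → L
G: reaches L-position E → W
C: reaches L-position E → W
F: reaches L-position A → W
J: reaches L-position E → W
From C, the L positions reachable in one move are: E.

Move to E.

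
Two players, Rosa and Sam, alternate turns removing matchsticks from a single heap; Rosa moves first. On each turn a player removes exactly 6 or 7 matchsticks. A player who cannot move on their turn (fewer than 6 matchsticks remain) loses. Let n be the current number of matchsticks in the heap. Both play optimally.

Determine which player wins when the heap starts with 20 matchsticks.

Work bottom-up. With no move the player to move loses. Otherwise the position is W if at least one move leads to an L position for the opponent, and L if every move leads to a W.
n=0: no move → L
n=1: no move → L
n=2: no move → L
n=3: no move → L
n=4: no move → L
n=5: no move → L
n=6: W (go to 0, an L position)
n=7: W (go to 1, an L position)
n=8: W (go to 2, an L position)
n=9: W (go to 3, an L position)
n=10: W (go to 4, an L position)
n=11: W (go to 5, an L position)
n=12: W (go to 5, an L position)
n=13: L (options 7(W), 6(W) are all W)
n=14: L (options 8(W), 7(W) are all W)
n=15: L (options 9(W), 8(W) are all W)
n=16: L (options 10(W), 9(W) are all W)
n=17: L (options 11(W), 10(W) are all W)
n=18: L (options 12(W), 11(W) are all W)
n=19: W (go to 13, an L position)
n=20: W (go to 14, an L position)
From 20 Rosa can remove 6, leaving 14, reaching an L position.

Rosa wins.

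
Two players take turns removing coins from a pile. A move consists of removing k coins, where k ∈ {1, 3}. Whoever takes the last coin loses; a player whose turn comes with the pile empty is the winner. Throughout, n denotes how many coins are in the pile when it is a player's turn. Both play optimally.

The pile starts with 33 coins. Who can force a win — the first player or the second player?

Use the standard recursion: the mover wins at a terminal position; elsewhere, the mover wins exactly when some move hands the opponent an L position.
n=0: no move; the opponent has just taken the last coin and therefore loses → W
n=1: the only move is to 0(W), a W ⇒ L
n=2: can move to 1, which is L ⇒ W
n=3: moves to 2(W), 0(W); every one is W ⇒ L
n=4: can move to 3, which is L ⇒ W
n=5: moves to 4(W), 2(W); every one is W ⇒ L
n=6: can move to 5, which is L ⇒ W
n=7: moves to 6(W), 4(W); every one is W ⇒ L
n=8: can move to 7, which is L ⇒ W
n=9: moves to 8(W), 6(W); every one is W ⇒ L
n=10: can move to 9, which is L ⇒ W
n=11: moves to 10(W), 8(W); every one is W ⇒ L
n=12: can move to 11, which is L ⇒ W
n=13: moves to 12(W), 10(W); every one is W ⇒ L
n=14: can move to 13, which is L ⇒ W
n=15: moves to 14(W), 12(W); every one is W ⇒ L
n=16: can move to 15, which is L ⇒ W
n=17: moves to 16(W), 14(W); every one is W ⇒ L
n=18: can move to 17, which is L ⇒ W
n=19: moves to 18(W), 16(W); every one is W ⇒ L
n=20: can move to 19, which is L ⇒ W
n=21: moves to 20(W), 18(W); every one is W ⇒ L
n=22: can move to 21, which is L ⇒ W
n=23: moves to 22(W), 20(W); every one is W ⇒ L
n=24: can move to 23, which is L ⇒ W
n=25: moves to 24(W), 22(W); every one is W ⇒ L
n=26: can move to 25, which is L ⇒ W
n=27: moves to 26(W), 24(W); every one is W ⇒ L
n=28: can move to 27, which is L ⇒ W
n=29: moves to 28(W), 26(W); every one is W ⇒ L
n=30: can move to 29, which is L ⇒ W
n=31: moves to 30(W), 28(W); every one is W ⇒ L
n=32: can move to 31, which is L ⇒ W
n=33: moves to 32(W), 30(W); every one is W ⇒ L
Every move from 33 reaches a W position, so the mover loses.

The second player wins.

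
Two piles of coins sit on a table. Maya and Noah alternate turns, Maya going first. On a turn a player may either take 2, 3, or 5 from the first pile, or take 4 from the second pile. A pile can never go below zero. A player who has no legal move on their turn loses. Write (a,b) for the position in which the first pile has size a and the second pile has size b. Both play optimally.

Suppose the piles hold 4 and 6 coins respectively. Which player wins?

Maya wins.

Work bottom-up. With no move the player to move loses. Otherwise the position is W if at least one move leads to an L position for the opponent, and L if every move leads to a W.
No move ever increases a pile, so every position that can arise here has a ≤ 4 and b ≤ 6; it is enough to label the cells with 0 ≤ a ≤ 4 and 0 ≤ b ≤ 6.
Every move lowers a or b (never raises either), so fill the grid row by row in increasing a, and left to right within a row: each cell's successors are then already labelled.
      b=0  b=1  b=2  b=3  b=4  b=5  b=6
a=0:    L    L    L    L    W    W    W
a=1:    L    L    L    L    W    W    W
a=2:    W    W    W    W    L    L    L
a=3:    W    W    W    W    L    L    L
a=4:    W    W    W    W    W    W    W
Cells with no legal move (terminal, hence L): (0,0), (0,1), (0,2), (0,3), (1,0), (1,1), (1,2), (1,3).
The remaining L cells, each justified by listing all of its moves:
(2,4): L (options (0,4)(W), (2,0)(W) are all W)
(2,5): L (options (0,5)(W), (2,1)(W) are all W)
(2,6): L (options (0,6)(W), (2,2)(W) are all W)
(3,4): L (options (1,4)(W), (0,4)(W), (3,0)(W) are all W)
(3,5): L (options (1,5)(W), (0,5)(W), (3,1)(W) are all W)
(3,6): L (options (1,6)(W), (0,6)(W), (3,2)(W) are all W)
Every other cell has at least one move into one of the L cells above, so it is W.
The starting position (4,6) is W: Maya should move to (2,6), handing over an L position.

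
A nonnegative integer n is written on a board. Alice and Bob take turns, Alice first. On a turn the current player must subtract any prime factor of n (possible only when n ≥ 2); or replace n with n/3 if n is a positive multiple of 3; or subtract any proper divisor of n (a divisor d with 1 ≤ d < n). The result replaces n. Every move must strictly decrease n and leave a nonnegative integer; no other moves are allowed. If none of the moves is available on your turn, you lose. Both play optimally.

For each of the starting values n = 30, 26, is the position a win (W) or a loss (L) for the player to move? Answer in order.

30: W, 26: L

Work bottom-up. With no move the player to move loses. Otherwise the position is W if at least one move leads to an L position for the opponent, and L if every move leads to a W.
n=0: no move → L
n=1: no move → L
n=2: reaches L-position 0 → W
n=3: reaches L-position 0 → W
n=4: only reaches 2(W), 3(W), all W → L
n=5: reaches L-position 0 → W
n=6: reaches L-position 4 → W
n=7: reaches L-position 0 → W
n=8: reaches L-position 4 → W
n=9: only reaches 3(W), 6(W), 8(W), all W → L
n=10: reaches L-position 9 → W
n=11: reaches L-position 0 → W
n=12: reaches L-position 4 → W
n=13: reaches L-position 0 → W
n=14: only reaches 7(W), 12(W), 13(W), all W → L
n=15: reaches L-position 14 → W
n=16: reaches L-position 14 → W
n=17: reaches L-position 0 → W
n=18: reaches L-position 9 → W
n=19: reaches L-position 0 → W
n=20: only reaches 10(W), 15(W), 16(W), 18(W), 19(W), all W → L
n=21: reaches L-position 14 → W
n=22: reaches L-position 20 → W
n=23: reaches L-position 0 → W
n=24: reaches L-position 20 → W
n=25: reaches L-position 20 → W
n=26: only reaches 13(W), 24(W), 25(W), all W → L
n=27: reaches L-position 9 → W
n=28: reaches L-position 14 → W
n=29: reaches L-position 0 → W
n=30: reaches L-position 20 → W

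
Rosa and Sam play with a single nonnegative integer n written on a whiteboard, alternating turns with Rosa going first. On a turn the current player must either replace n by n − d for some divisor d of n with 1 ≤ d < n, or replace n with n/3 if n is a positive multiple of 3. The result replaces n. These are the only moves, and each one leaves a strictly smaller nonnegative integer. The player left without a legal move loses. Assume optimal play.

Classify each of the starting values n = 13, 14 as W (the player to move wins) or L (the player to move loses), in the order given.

13: L, 14: W

Use the standard recursion: the mover loses at a terminal position; elsewhere, the mover wins exactly when some move hands the opponent an L position.
n=0: no move → L
n=1: no move → L
n=2: W (go to 1, an L position)
n=3: W (go to 1, an L position)
n=4: L (options 2(W), 3(W) are all W)
n=5: W (go to 4, an L position)
n=6: W (go to 4, an L position)
n=7: L (sole option 6(W) is W)
n=8: W (go to 4, an L position)
n=9: L (options 3(W), 6(W), 8(W) are all W)
n=10: W (go to 9, an L position)
n=11: L (sole option 10(W) is W)
n=12: W (go to 4, an L position)
n=13: L (sole option 12(W) is W)
n=14: W (go to 7, an L position)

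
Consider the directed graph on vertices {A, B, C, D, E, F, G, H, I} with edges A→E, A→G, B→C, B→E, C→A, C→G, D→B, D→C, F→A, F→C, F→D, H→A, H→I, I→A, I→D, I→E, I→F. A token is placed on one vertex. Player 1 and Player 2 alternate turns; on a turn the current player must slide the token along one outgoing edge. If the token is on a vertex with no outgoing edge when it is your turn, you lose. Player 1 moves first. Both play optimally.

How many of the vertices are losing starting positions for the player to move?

Work bottom-up. With no move the player to move loses. Otherwise the position is W if at least one move leads to an L position for the opponent, and L if every move leads to a W.
Every edge goes from a vertex to one that appears earlier in the order G, E, A, C, B, D, F, I, H, so processing vertices in that order labels each vertex after all of its successors.
G: no outgoing edge → L
E: no outgoing edge → L
A: →E(L), so W
C: →G(L), so W
B: →E(L), so W
D: →B(W), C(W) — all W, so L
F: →D(L), so W
I: →D(L), so W
H: →I(W), A(W) — all W, so L
The L vertices are D, E, G, H; that is 4 in all.

4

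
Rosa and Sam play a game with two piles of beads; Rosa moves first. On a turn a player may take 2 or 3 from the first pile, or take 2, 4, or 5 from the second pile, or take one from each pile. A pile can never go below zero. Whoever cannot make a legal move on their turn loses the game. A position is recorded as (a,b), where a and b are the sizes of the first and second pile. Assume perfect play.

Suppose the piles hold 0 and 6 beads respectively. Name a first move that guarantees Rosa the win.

Move to (0,1).

Use the standard recursion: the mover loses at a terminal position; elsewhere, the mover wins exactly when some move hands the opponent an L position.
No move ever increases a pile, so every position that can arise here has a ≤ 0 and b ≤ 6; it is enough to label the cells with 0 ≤ a ≤ 0 and 0 ≤ b ≤ 6.
Every move lowers a or b (never raises either), so fill the grid row by row in increasing a, and left to right within a row: each cell's successors are then already labelled.
      b=0  b=1  b=2  b=3  b=4  b=5  b=6
a=0:    L    L    W    W    W    W    W
Cells with no legal move (terminal, hence L): (0,0), (0,1).
Every other cell has at least one move into one of the L cells above, so it is W.
From (0,6), the L positions reachable in one move are: (0,1).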